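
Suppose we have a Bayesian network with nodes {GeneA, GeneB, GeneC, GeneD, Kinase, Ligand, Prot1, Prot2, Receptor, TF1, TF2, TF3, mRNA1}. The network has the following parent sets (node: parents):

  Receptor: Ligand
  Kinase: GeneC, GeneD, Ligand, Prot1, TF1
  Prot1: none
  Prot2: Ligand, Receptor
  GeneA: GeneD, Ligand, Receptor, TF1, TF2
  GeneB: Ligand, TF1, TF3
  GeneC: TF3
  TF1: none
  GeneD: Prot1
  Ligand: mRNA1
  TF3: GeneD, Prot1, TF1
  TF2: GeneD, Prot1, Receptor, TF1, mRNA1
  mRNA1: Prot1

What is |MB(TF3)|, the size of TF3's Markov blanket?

6

TF3 has children GeneB, GeneC.
TF3 has parents GeneD, Prot1, TF1.
Other parents of TF3's children:
  GeneB: Ligand, TF1
  GeneC: —
MB(TF3) = {GeneB, GeneC, GeneD, Ligand, Prot1, TF1}, which has 6 nodes.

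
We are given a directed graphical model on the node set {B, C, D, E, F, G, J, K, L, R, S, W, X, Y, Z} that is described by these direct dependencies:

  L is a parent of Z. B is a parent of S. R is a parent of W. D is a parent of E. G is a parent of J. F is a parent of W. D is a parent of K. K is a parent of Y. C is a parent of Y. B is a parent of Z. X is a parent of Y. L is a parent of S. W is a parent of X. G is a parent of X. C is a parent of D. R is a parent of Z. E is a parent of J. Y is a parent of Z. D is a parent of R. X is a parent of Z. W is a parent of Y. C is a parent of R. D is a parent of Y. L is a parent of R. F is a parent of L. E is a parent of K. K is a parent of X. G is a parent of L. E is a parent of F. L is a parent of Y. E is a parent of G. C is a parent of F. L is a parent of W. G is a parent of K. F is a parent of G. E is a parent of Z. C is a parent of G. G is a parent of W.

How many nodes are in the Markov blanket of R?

By definition, MB(R) is built from R's parents, R's children, and the co-parents of R.
R's parents: C, D, L.
Children of R: W, Z.
Parents of each child, excluding R:
  W: F, G, L
  Z: B, E, L, X, Y
MB(R) = {B, C, D, E, F, G, L, W, X, Y, Z}, which has 11 nodes.

11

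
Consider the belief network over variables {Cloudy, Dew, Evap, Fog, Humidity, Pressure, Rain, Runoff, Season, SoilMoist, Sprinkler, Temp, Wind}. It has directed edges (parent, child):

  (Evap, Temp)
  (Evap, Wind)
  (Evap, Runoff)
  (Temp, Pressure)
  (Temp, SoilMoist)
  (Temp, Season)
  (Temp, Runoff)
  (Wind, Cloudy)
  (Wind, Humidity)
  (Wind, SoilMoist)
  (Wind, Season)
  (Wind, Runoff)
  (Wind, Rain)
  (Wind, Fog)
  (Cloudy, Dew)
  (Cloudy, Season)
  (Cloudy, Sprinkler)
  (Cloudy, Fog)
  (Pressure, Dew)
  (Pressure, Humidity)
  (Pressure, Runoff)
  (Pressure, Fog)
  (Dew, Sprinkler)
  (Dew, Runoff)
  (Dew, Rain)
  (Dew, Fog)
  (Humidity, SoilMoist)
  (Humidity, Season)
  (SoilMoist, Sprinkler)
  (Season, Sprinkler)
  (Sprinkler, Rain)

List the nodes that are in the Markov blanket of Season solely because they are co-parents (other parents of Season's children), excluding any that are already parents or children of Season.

{Dew, SoilMoist}

Children of Season: Sprinkler.
  Sprinkler also has parents Cloudy, Dew, SoilMoist.
Excluding nodes already adjacent to Season (Cloudy, Humidity, Sprinkler, Temp, Wind), the co-parent-only contribution is {Dew, SoilMoist}.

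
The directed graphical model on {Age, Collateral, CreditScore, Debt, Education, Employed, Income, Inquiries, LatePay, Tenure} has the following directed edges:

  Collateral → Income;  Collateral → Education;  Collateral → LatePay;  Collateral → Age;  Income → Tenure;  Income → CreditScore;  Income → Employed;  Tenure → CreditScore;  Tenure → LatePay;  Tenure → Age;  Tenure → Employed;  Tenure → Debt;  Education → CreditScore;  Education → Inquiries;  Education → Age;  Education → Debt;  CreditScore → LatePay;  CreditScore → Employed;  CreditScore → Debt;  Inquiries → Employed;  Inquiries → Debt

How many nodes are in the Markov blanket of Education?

7

A node's Markov blanket = Pa ∪ Ch ∪ (parents of Ch other than the node itself).
Children of Education: Age, CreditScore, Debt, Inquiries.
Education's parents: Collateral.
Other parents of Education's children:
  parents(CreditScore) \ {Education} = {Income, Tenure}.
  Inquiries has no other parent.
  Age's other parents are Collateral, Tenure.
  Debt's other parents are CreditScore, Inquiries, Tenure.
MB(Education) = {Age, Collateral, CreditScore, Debt, Income, Inquiries, Tenure}, which has 7 nodes.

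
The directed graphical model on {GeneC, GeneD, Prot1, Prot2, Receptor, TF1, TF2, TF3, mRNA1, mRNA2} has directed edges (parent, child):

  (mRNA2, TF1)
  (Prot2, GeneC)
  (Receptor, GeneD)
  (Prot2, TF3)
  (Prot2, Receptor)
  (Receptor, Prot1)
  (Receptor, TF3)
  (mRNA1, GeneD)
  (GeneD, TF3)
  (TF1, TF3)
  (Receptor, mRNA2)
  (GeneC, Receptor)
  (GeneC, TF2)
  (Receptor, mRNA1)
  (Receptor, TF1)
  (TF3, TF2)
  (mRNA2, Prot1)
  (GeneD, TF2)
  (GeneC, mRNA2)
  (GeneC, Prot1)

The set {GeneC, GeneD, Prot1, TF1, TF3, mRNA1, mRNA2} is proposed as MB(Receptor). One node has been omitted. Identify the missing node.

Prot2

Receptor has children GeneD, Prot1, TF1, TF3, mRNA1, mRNA2.
Pa(Receptor) = {GeneC, Prot2}.
Other parents of Receptor's children:
  parents(mRNA2) \ {Receptor} = {GeneC}.
  Prot1's other parents are GeneC, mRNA2.
  mRNA1: no additional parents.
  TF1 also has parent mRNA2.
  GeneD also has parent mRNA1.
  TF3 also has parents GeneD, Prot2, TF1.
MB(Receptor) = {GeneC, GeneD, Prot1, Prot2, TF1, TF3, mRNA1, mRNA2}.
Comparing with the claimed set, Prot2 is missing.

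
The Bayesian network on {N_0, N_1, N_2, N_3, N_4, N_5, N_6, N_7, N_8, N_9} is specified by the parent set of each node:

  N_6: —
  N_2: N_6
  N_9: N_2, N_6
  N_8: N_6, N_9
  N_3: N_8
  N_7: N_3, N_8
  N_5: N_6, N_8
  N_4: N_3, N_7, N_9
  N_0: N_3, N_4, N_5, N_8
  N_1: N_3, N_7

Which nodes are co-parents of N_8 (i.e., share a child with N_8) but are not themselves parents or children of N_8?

{N_4}

Children of N_8: N_0, N_3, N_5, N_7.
  N_3: no additional parents.
  parents(N_7) \ {N_8} = {N_3}.
  parents(N_5) \ {N_8} = {N_6}.
  N_0 also has parents N_3, N_4, N_5.
Excluding nodes already adjacent to N_8 (N_0, N_3, N_5, N_6, N_7, N_9), the co-parent-only contribution is {N_4}.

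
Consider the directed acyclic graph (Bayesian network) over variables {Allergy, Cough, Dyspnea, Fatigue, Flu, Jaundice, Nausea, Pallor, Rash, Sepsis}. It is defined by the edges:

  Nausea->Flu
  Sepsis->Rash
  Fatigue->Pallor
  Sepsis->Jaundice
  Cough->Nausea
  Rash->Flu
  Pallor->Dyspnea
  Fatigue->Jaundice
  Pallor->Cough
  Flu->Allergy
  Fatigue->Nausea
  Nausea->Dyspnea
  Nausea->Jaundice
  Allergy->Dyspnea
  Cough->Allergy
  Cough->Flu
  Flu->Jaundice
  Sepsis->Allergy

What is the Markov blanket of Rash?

Rash has parent Sepsis.
Ch(Rash) = {Flu}.
Co-parents of Rash (other parents of its children):
  Flu also has parents Cough, Nausea.
Taking the union gives {Cough, Flu, Nausea, Sepsis}.

{Cough, Flu, Nausea, Sepsis}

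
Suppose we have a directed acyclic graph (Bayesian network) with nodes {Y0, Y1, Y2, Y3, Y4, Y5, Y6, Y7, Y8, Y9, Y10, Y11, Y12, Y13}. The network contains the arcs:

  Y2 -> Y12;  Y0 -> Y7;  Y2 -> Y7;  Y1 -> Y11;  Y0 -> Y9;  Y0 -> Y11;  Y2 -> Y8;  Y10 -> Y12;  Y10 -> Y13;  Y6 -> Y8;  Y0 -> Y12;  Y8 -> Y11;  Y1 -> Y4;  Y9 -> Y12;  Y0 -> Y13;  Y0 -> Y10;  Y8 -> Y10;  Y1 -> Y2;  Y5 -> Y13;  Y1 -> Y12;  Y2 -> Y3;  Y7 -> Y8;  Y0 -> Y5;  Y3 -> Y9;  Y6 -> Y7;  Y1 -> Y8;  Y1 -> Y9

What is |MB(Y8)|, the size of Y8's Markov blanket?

7

Pa(Y8) = {Y1, Y2, Y6, Y7}.
Ch(Y8) = {Y10, Y11}.
For each child, the remaining parents (spouses of Y8):
  Y10 also has parent Y0.
  Y11's other parents are Y0, Y1.
MB(Y8) = {Y0, Y1, Y2, Y6, Y7, Y10, Y11}, which has 7 nodes.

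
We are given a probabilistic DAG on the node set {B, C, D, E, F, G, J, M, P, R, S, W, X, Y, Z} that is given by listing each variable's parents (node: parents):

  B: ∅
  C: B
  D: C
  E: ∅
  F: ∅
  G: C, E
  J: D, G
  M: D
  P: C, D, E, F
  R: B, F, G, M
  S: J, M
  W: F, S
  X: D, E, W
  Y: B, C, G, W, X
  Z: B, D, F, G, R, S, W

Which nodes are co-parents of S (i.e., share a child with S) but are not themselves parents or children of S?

{B, D, F, G, R}

Children of S: W, Z.
  W: F
  Z: B, D, F, G, R, W
Excluding nodes already adjacent to S (J, M, W, Z), the co-parent-only contribution is {B, D, F, G, R}.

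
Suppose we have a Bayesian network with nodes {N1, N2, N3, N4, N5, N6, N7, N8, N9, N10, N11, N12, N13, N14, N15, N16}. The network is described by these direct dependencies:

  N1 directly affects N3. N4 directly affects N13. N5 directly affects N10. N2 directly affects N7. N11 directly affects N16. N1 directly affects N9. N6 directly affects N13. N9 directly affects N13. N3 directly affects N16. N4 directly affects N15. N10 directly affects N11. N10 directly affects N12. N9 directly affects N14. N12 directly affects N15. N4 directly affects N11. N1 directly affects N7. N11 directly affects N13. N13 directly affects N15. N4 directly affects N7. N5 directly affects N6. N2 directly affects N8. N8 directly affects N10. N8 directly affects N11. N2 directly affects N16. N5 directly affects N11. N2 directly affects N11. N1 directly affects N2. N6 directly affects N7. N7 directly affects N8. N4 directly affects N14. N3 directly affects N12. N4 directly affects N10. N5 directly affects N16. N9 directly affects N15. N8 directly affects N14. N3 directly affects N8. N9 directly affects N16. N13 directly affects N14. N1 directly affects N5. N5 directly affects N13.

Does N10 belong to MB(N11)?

N10 is a parent of N11.
So N10 ∈ MB(N11).

Yes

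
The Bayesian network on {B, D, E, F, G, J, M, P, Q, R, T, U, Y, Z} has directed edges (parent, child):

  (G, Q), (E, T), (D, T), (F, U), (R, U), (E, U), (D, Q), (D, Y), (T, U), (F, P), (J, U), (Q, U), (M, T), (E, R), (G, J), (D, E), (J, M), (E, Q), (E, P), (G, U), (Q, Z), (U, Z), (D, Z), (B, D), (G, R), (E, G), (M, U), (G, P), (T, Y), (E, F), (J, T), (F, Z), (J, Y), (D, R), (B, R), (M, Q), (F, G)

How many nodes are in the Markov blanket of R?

By definition, MB(R) is built from R's parents, R's children, and the co-parents of R.
R's children: U.
Parents of R: B, D, E, G.
Co-parents of R (other parents of its children):
  U's other parents are E, F, G, J, M, Q, T.
MB(R) = {B, D, E, F, G, J, M, Q, T, U}, which has 10 nodes.

10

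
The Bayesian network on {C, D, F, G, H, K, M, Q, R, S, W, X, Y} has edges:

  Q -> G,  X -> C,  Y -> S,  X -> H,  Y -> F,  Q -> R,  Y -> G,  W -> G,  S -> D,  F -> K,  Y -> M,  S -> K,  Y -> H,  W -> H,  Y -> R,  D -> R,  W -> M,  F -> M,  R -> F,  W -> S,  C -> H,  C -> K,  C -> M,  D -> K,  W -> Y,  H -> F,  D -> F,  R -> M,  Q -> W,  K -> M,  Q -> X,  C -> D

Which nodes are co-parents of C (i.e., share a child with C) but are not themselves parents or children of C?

{F, R, S, W, Y}

Children of C: D, H, K, M.
  D: S
  H: W, X, Y
  K: D, F, S
  M: F, K, R, W, Y
Excluding nodes already adjacent to C (D, H, K, M, X), the co-parent-only contribution is {F, R, S, W, Y}.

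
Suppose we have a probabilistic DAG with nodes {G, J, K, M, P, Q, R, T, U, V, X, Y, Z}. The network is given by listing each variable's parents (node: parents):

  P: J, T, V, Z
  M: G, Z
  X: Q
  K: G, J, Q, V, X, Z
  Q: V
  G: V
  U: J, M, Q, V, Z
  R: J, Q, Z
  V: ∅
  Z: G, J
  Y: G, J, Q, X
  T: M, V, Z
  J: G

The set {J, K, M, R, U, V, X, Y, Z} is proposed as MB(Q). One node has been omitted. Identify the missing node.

By definition, MB(Q) is built from Q's parents, Q's children, and the co-parents of Q.
Parents of Q: V.
Q has children K, R, U, X, Y.
Parents of each child, excluding Q:
  X has no other parent.
  parents(Y) \ {Q} = {G, J, X}.
  parents(K) \ {Q} = {G, J, V, X, Z}.
  parents(U) \ {Q} = {J, M, V, Z}.
  R also has parents J, Z.
MB(Q) = {G, J, K, M, R, U, V, X, Y, Z}.
Comparing with the claimed set, G is missing.

G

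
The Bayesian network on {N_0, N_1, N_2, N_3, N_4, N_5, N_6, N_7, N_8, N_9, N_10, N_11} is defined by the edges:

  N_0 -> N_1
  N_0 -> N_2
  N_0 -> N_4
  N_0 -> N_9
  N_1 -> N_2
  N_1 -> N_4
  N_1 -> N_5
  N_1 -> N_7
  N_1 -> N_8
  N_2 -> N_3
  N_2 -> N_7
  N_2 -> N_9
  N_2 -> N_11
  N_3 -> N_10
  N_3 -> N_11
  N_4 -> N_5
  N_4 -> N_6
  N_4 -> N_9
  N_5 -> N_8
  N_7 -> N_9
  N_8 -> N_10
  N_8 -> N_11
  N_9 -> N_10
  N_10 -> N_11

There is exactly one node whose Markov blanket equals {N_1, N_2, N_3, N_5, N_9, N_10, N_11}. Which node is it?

N_8

The target node must have every member of {N_1, N_2, N_3, N_5, N_9, N_10, N_11} as a parent, child, or co-parent, and no others.
Parents of N_8: N_1, N_5; children: N_10, N_11; co-parents: N_2, N_3, N_9, N_10.
These exactly cover the given set, so the node is N_8.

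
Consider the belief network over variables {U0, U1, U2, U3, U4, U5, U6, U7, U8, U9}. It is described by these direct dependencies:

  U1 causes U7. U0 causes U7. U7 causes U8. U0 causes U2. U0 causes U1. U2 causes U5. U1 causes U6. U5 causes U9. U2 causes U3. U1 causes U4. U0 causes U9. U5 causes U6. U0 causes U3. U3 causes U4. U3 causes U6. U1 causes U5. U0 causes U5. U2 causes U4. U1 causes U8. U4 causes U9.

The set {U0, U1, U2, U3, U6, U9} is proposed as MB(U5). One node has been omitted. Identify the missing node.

Recall MB(v) = parents ∪ children ∪ spouses, where spouses are the other parents of v's children.
U5 has parents U0, U1, U2.
Children of U5: U6, U9.
Parents of each child, excluding U5:
  U6: U1, U3
  U9: U0, U4
MB(U5) = {U0, U1, U2, U3, U4, U6, U9}.
Comparing with the claimed set, U4 is missing.

U4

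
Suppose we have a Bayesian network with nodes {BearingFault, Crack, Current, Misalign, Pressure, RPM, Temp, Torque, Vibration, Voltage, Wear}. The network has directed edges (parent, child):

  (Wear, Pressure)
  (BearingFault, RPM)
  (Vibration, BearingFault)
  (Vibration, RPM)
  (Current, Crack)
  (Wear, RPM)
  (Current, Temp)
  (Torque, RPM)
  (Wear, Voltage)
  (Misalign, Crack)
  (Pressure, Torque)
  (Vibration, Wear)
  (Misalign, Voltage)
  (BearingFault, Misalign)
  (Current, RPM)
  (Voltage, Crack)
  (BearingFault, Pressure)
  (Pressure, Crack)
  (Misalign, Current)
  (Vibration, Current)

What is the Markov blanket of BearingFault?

{Current, Misalign, Pressure, RPM, Torque, Vibration, Wear}

BearingFault's children: Misalign, Pressure, RPM.
BearingFault has parent Vibration.
Co-parents of BearingFault (other parents of its children):
  Misalign has no other parent.
  Pressure's other parent is Wear.
  parents(RPM) \ {BearingFault} = {Current, Torque, Vibration, Wear}.
Union: {Vibration} ∪ {Misalign, Pressure, RPM} ∪ {Current, Torque, Vibration, Wear} = {Current, Misalign, Pressure, RPM, Torque, Vibration, Wear}.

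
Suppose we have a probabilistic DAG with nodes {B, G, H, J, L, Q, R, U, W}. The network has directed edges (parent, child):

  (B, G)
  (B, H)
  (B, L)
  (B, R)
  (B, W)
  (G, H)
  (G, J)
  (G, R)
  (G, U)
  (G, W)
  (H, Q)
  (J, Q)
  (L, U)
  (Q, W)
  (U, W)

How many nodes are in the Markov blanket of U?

5

A node's Markov blanket = Pa ∪ Ch ∪ (parents of Ch other than the node itself).
U's children: W.
U's parents: G, L.
For each child, the remaining parents (spouses of U):
  W's other parents are B, G, Q.
MB(U) = {B, G, L, Q, W}, which has 5 nodes.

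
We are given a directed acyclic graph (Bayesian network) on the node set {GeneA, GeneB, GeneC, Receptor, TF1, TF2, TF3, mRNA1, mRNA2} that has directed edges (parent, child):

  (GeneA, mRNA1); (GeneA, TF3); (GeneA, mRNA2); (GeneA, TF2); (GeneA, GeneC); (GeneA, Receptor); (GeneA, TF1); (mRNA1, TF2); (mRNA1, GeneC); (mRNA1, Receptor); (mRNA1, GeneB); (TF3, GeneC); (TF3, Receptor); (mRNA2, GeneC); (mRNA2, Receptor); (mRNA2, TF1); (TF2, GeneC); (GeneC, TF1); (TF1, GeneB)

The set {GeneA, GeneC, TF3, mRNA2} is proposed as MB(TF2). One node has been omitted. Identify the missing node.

mRNA1

TF2's parents: GeneA, mRNA1.
Ch(TF2) = {GeneC}.
For each child, the remaining parents (spouses of TF2):
  GeneC: GeneA, TF3, mRNA1, mRNA2
MB(TF2) = {GeneA, GeneC, TF3, mRNA1, mRNA2}.
Comparing with the claimed set, mRNA1 is missing.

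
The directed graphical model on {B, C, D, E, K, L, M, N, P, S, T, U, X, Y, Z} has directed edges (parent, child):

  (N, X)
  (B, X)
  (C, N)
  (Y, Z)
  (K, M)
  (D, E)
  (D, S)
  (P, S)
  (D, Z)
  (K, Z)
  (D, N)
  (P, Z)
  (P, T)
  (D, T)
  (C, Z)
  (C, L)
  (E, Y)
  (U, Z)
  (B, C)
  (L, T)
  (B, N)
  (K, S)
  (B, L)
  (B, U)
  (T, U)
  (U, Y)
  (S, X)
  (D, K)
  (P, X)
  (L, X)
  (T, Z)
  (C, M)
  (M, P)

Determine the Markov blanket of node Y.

{C, D, E, K, P, T, U, Z}

By definition, MB(Y) is built from Y's parents, Y's children, and the co-parents of Y.
Y has parents E, U.
Y's children: Z.
Other parents of Y's children:
  parents(Z) \ {Y} = {C, D, K, P, T, U}.
MB(Y) = {C, D, E, K, P, T, U, Z}.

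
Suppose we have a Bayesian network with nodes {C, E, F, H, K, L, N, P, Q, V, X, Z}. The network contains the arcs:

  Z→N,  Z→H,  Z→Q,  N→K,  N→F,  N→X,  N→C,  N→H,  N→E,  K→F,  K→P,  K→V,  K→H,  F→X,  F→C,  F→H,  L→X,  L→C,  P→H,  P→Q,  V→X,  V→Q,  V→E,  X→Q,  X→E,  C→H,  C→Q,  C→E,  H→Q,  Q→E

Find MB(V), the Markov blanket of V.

The Markov blanket of a node is its parents, its children, and the other parents of its children.
V has parent K.
Ch(V) = {E, Q, X}.
Co-parents of V (other parents of its children):
  X's other parents are F, L, N.
  Q also has parents C, H, P, X, Z.
  E also has parents C, N, Q, X.
Union: {K} ∪ {E, Q, X} ∪ {C, F, H, L, N, P, Q, X, Z} = {C, E, F, H, K, L, N, P, Q, X, Z}.

{C, E, F, H, K, L, N, P, Q, X, Z}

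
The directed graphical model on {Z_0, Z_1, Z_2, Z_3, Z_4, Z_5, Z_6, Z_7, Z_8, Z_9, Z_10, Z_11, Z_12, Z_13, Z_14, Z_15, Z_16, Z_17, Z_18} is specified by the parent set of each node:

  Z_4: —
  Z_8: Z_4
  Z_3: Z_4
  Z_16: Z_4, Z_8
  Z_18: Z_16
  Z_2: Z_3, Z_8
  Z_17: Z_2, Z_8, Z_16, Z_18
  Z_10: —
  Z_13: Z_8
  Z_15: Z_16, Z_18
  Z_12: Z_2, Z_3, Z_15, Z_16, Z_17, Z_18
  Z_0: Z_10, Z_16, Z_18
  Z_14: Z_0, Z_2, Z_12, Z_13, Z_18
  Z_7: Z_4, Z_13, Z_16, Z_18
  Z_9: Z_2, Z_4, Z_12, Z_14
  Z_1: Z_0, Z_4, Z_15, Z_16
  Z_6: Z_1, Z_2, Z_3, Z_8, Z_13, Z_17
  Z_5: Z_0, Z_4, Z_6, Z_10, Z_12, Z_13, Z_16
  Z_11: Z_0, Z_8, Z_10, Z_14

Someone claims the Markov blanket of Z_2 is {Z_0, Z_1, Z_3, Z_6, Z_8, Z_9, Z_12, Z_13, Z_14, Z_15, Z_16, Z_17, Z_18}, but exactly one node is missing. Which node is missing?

Z_2's parents: Z_3, Z_8.
Ch(Z_2) = {Z_6, Z_9, Z_12, Z_14, Z_17}.
Parents of each child, excluding Z_2:
  parents(Z_17) \ {Z_2} = {Z_8, Z_16, Z_18}.
  Z_12 also has parents Z_3, Z_15, Z_16, Z_17, Z_18.
  parents(Z_14) \ {Z_2} = {Z_0, Z_12, Z_13, Z_18}.
  Z_9 also has parents Z_4, Z_12, Z_14.
  Z_6 also has parents Z_1, Z_3, Z_8, Z_13, Z_17.
MB(Z_2) = {Z_0, Z_1, Z_3, Z_4, Z_6, Z_8, Z_9, Z_12, Z_13, Z_14, Z_15, Z_16, Z_17, Z_18}.
Comparing with the claimed set, Z_4 is missing.

Z_4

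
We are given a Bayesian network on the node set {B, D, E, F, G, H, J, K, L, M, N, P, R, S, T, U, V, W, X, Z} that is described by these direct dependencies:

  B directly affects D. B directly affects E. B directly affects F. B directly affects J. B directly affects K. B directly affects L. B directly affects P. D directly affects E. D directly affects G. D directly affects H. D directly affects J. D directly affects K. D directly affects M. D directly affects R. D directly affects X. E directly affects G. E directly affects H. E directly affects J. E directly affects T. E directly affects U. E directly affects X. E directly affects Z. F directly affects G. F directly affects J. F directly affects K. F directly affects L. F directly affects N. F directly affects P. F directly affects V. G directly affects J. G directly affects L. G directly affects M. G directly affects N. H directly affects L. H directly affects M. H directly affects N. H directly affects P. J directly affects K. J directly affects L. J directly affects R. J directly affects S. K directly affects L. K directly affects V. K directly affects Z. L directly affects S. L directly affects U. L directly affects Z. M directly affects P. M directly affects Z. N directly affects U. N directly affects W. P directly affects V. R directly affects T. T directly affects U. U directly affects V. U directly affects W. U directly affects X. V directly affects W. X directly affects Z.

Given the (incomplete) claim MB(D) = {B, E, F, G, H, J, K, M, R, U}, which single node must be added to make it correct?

X

The Markov blanket of a node is its parents, its children, and the other parents of its children.
Ch(D) = {E, G, H, J, K, M, R, X}.
Pa(D) = {B}.
For each child, the remaining parents (spouses of D):
  E: B
  G: E, F
  H: E
  J: B, E, F, G
  K: B, F, J
  M: G, H
  R: J
  X: E, U
MB(D) = {B, E, F, G, H, J, K, M, R, U, X}.
Comparing with the claimed set, X is missing.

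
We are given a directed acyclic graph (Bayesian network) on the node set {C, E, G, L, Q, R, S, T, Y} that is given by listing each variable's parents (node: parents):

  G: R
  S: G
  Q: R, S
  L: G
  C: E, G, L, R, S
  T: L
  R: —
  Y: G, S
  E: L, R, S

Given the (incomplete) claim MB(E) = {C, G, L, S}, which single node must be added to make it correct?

R

E has parents L, R, S.
Ch(E) = {C}.
For each child, the remaining parents (spouses of E):
  C also has parents G, L, R, S.
MB(E) = {C, G, L, R, S}.
Comparing with the claimed set, R is missing.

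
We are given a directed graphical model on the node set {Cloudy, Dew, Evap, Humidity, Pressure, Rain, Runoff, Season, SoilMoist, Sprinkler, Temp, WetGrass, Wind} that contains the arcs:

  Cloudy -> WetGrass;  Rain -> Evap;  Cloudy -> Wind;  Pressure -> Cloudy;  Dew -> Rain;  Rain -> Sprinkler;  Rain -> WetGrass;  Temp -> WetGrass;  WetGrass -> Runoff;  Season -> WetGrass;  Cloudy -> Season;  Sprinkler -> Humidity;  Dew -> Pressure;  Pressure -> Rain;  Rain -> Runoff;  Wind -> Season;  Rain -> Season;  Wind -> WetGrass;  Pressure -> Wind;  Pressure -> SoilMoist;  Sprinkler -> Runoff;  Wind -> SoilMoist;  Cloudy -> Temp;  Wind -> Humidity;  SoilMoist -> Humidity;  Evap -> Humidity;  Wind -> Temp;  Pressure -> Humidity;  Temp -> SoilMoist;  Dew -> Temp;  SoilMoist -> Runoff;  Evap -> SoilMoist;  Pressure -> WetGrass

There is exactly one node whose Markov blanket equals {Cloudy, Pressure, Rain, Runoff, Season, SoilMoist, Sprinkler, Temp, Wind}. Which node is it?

The target node must have every member of {Cloudy, Pressure, Rain, Runoff, Season, SoilMoist, Sprinkler, Temp, Wind} as a parent, child, or co-parent, and no others.
Parents of WetGrass: Cloudy, Pressure, Rain, Season, Temp, Wind; children: Runoff; co-parents: Rain, SoilMoist, Sprinkler.
These exactly cover the given set, so the node is WetGrass.

WetGrass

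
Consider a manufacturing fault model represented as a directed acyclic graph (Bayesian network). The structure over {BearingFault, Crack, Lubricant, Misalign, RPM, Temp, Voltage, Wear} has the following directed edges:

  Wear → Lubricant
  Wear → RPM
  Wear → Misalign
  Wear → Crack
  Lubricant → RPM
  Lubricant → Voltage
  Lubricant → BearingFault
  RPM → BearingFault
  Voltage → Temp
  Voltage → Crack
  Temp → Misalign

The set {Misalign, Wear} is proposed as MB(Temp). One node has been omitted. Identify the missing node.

Voltage

A node's Markov blanket = Pa ∪ Ch ∪ (parents of Ch other than the node itself).
Temp's parents: Voltage.
Temp's children: Misalign.
Co-parents of Temp (other parents of its children):
  Misalign: Wear
MB(Temp) = {Misalign, Voltage, Wear}.
Comparing with the claimed set, Voltage is missing.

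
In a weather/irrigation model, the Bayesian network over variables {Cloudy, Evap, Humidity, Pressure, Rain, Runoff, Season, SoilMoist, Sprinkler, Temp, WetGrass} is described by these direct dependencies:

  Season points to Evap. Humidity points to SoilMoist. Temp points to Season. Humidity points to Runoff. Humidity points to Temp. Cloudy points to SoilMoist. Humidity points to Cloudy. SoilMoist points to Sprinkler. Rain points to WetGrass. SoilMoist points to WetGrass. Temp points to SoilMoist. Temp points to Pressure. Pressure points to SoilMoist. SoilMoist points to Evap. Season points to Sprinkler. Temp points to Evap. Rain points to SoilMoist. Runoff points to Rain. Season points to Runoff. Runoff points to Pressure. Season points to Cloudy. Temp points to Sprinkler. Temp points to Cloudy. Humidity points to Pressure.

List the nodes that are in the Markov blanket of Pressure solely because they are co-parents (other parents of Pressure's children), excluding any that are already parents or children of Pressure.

{Cloudy, Rain}

Children of Pressure: SoilMoist.
  SoilMoist also has parents Cloudy, Humidity, Rain, Temp.
Excluding nodes already adjacent to Pressure (Humidity, Runoff, SoilMoist, Temp), the co-parent-only contribution is {Cloudy, Rain}.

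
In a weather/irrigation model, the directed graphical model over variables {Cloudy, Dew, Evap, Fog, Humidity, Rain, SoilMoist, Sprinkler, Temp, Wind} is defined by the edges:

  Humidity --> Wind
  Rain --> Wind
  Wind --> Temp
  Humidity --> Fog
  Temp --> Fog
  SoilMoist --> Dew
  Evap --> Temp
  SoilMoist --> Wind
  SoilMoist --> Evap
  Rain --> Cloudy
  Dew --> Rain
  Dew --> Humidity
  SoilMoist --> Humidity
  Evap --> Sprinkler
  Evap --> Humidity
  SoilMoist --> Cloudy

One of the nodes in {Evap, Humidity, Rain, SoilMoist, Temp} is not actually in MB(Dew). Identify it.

Dew's parents: SoilMoist.
Children of Dew: Humidity, Rain.
Parents of each child, excluding Dew:
  Rain: no additional parents.
  Humidity's other parents are Evap, SoilMoist.
MB(Dew) = {Evap, Humidity, Rain, SoilMoist}.
Temp is neither a parent, child, nor co-parent of Dew, so it does not belong.

Temp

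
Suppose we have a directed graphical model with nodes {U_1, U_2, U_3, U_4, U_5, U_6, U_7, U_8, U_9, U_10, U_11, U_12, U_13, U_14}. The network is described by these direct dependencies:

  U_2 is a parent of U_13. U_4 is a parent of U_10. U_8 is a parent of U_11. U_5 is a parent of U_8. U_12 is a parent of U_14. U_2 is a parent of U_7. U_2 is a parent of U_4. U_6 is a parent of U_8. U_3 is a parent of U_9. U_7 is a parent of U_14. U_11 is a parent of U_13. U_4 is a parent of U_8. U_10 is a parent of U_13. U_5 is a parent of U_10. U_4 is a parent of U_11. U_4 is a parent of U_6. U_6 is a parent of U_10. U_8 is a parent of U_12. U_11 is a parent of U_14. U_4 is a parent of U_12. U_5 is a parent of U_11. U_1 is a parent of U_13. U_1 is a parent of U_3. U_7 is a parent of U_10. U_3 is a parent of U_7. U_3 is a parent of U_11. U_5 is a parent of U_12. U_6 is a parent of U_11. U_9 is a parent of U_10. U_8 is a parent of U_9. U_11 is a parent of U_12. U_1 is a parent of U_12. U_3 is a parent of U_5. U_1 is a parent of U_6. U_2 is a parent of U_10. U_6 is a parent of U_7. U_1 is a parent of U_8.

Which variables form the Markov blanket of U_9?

A node's Markov blanket = Pa ∪ Ch ∪ (parents of Ch other than the node itself).
Parents of U_9: U_3, U_8.
Ch(U_9) = {U_10}.
Co-parents of U_9 (other parents of its children):
  U_10 also has parents U_2, U_4, U_5, U_6, U_7.
So the Markov blanket of U_9 is {U_2, U_3, U_4, U_5, U_6, U_7, U_8, U_10}.

{U_2, U_3, U_4, U_5, U_6, U_7, U_8, U_10}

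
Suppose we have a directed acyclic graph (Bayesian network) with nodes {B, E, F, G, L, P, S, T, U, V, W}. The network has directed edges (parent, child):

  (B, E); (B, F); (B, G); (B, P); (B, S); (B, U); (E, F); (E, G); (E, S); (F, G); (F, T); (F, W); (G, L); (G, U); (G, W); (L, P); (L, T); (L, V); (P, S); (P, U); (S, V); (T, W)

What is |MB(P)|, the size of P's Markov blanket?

By definition, MB(P) is built from P's parents, P's children, and the co-parents of P.
Parents of P: B, L.
Children of P: S, U.
Other parents of P's children:
  S: B, E
  U: B, G
MB(P) = {B, E, G, L, S, U}, which has 6 nodes.

6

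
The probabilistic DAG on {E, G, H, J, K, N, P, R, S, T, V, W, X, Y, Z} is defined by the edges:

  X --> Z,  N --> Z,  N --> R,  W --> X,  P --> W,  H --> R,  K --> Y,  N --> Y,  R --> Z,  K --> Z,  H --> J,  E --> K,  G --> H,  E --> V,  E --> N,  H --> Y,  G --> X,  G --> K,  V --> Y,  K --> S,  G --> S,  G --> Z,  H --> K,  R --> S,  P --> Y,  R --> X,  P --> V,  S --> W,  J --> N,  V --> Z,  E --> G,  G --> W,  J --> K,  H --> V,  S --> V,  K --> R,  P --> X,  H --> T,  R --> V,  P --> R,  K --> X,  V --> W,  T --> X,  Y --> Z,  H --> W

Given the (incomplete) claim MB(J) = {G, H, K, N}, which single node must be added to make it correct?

E

By definition, MB(J) is built from J's parents, J's children, and the co-parents of J.
J has parent H.
J's children: K, N.
Co-parents of J (other parents of its children):
  parents(K) \ {J} = {E, G, H}.
  N also has parent E.
MB(J) = {E, G, H, K, N}.
Comparing with the claimed set, E is missing.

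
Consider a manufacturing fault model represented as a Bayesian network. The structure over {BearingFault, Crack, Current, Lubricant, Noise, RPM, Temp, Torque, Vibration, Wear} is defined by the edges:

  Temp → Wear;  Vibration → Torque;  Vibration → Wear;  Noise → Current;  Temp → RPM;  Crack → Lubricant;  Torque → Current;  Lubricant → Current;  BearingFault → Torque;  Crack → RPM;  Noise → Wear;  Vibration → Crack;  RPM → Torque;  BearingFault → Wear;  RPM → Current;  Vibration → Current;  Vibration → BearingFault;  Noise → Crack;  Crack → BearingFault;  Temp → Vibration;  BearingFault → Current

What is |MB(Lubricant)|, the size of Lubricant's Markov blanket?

7

Parents of Lubricant: Crack.
Lubricant has child Current.
For each child, the remaining parents (spouses of Lubricant):
  Current's other parents are BearingFault, Noise, RPM, Torque, Vibration.
MB(Lubricant) = {BearingFault, Crack, Current, Noise, RPM, Torque, Vibration}, which has 7 nodes.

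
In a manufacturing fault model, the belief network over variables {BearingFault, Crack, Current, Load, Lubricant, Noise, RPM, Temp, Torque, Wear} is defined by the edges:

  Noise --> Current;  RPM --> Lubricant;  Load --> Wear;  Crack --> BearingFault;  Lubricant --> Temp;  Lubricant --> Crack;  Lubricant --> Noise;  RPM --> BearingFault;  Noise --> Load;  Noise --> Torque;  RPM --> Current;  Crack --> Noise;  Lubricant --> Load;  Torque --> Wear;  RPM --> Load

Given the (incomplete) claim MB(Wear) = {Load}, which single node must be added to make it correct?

Parents of Wear: Load, Torque.
Children of Wear: none.
Wear has no children, so there are no co-parents.
MB(Wear) = {Load, Torque}.
Comparing with the claimed set, Torque is missing.

Torque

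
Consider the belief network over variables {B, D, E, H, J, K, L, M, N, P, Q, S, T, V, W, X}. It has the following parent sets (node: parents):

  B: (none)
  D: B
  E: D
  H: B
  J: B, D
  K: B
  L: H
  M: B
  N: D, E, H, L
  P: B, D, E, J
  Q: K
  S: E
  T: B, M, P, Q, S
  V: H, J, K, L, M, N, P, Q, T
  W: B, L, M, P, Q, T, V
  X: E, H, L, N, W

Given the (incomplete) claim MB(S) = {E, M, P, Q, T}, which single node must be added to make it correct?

B

S's parents: E.
S's children: T.
For each child, the remaining parents (spouses of S):
  T's other parents are B, M, P, Q.
MB(S) = {B, E, M, P, Q, T}.
Comparing with the claimed set, B is missing.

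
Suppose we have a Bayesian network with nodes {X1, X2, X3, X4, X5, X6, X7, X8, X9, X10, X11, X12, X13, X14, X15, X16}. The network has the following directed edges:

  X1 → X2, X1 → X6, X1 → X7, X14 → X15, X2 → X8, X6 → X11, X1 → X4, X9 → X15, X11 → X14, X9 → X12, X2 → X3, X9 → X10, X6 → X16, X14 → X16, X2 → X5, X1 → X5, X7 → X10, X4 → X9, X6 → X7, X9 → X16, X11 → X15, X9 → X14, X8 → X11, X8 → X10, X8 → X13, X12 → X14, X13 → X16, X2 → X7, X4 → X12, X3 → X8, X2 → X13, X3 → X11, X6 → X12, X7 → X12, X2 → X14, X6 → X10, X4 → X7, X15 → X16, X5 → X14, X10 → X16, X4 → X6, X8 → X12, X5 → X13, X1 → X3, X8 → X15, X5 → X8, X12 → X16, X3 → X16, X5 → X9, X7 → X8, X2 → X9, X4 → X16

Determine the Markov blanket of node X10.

{X3, X4, X6, X7, X8, X9, X12, X13, X14, X15, X16}

X10's parents: X6, X7, X8, X9.
X10's children: X16.
Parents of each child, excluding X10:
  X16 also has parents X3, X4, X6, X9, X12, X13, X14, X15.
Union: {X6, X7, X8, X9} ∪ {X16} ∪ {X3, X4, X6, X9, X12, X13, X14, X15} = {X3, X4, X6, X7, X8, X9, X12, X13, X14, X15, X16}.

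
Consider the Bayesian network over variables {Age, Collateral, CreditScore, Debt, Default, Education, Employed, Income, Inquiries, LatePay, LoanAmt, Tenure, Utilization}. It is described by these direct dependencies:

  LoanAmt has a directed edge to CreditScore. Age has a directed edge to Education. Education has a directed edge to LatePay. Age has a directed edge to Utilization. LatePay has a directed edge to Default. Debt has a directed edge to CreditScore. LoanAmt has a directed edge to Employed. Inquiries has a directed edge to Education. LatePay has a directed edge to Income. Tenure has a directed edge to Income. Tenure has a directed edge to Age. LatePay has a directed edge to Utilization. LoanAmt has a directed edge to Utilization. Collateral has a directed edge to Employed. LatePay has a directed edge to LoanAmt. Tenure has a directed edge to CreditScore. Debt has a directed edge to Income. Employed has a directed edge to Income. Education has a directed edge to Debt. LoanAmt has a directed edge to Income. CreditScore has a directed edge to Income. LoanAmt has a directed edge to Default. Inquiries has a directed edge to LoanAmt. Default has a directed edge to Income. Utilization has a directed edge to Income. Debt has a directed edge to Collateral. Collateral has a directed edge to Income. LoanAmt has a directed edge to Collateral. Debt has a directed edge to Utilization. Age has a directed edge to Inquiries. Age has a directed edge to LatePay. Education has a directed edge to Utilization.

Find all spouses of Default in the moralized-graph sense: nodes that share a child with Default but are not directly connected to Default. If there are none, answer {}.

Children of Default: Income.
  Income's other parents are Collateral, CreditScore, Debt, Employed, LatePay, LoanAmt, Tenure, Utilization.
Excluding nodes already adjacent to Default (Income, LatePay, LoanAmt), the co-parent-only contribution is {Collateral, CreditScore, Debt, Employed, Tenure, Utilization}.

{Collateral, CreditScore, Debt, Employed, Tenure, Utilization}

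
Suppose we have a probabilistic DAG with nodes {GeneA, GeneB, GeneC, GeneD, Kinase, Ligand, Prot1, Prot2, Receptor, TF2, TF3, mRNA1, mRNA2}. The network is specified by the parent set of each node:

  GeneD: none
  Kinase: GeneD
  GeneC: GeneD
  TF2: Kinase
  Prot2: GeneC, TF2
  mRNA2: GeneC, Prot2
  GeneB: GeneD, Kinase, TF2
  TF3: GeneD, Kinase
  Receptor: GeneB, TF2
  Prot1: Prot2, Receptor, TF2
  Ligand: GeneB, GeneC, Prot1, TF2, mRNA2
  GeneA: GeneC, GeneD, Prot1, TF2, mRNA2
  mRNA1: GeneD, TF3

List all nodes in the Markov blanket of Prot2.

Children of Prot2: Prot1, mRNA2.
Parents of Prot2: GeneC, TF2.
For each child, the remaining parents (spouses of Prot2):
  mRNA2: GeneC
  Prot1: Receptor, TF2
Union: {GeneC, TF2} ∪ {Prot1, mRNA2} ∪ {GeneC, Receptor, TF2} = {GeneC, Prot1, Receptor, TF2, mRNA2}.

{GeneC, Prot1, Receptor, TF2, mRNA2}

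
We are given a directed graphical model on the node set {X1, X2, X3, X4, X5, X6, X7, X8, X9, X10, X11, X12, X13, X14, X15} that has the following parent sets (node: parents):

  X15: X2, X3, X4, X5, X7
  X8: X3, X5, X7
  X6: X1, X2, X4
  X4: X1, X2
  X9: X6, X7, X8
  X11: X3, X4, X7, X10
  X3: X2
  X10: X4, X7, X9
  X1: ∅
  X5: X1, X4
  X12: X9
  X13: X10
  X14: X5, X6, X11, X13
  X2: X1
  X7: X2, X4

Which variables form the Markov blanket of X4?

{X1, X2, X3, X5, X6, X7, X9, X10, X11, X15}

By definition, MB(X4) is built from X4's parents, X4's children, and the co-parents of X4.
X4 has children X5, X6, X7, X10, X11, X15.
Parents of X4: X1, X2.
Parents of each child, excluding X4:
  parents(X5) \ {X4} = {X1}.
  parents(X6) \ {X4} = {X1, X2}.
  parents(X7) \ {X4} = {X2}.
  X10's other parents are X7, X9.
  X11 also has parents X3, X7, X10.
  X15's other parents are X2, X3, X5, X7.
Taking the union gives {X1, X2, X3, X5, X6, X7, X9, X10, X11, X15}.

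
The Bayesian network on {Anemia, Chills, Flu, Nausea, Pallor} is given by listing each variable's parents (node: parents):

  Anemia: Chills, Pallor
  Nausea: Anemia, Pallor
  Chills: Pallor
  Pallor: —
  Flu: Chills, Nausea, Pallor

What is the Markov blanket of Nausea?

Ch(Nausea) = {Flu}.
Parents of Nausea: Anemia, Pallor.
Parents of each child, excluding Nausea:
  Flu also has parents Chills, Pallor.
So the Markov blanket of Nausea is {Anemia, Chills, Flu, Pallor}.

{Anemia, Chills, Flu, Pallor}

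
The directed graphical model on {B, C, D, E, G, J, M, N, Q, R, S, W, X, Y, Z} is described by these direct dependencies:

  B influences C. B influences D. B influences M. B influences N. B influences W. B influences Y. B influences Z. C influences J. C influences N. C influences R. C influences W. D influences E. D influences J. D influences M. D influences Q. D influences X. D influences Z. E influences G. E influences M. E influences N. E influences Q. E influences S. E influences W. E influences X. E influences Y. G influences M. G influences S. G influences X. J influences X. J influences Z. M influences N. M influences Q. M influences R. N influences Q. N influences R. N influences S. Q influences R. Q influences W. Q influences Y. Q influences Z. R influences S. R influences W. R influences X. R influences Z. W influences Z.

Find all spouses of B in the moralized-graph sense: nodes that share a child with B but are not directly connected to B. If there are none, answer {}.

Children of B: C, D, M, N, W, Y, Z.
  C: —
  D: —
  M: D, E, G
  N: C, E, M
  W: C, E, Q, R
  Y: E, Q
  Z: D, J, Q, R, W
Excluding nodes already adjacent to B (C, D, M, N, W, Y, Z), the co-parent-only contribution is {E, G, J, Q, R}.

{E, G, J, Q, R}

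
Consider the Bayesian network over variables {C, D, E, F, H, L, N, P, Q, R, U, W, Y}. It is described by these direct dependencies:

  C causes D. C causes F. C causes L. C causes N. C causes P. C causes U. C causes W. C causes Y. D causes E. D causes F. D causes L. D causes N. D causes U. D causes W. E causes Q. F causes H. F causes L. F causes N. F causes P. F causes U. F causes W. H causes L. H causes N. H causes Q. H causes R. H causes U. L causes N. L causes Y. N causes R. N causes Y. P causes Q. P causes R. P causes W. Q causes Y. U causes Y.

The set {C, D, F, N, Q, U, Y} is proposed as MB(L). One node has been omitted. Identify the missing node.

H

Pa(L) = {C, D, F, H}.
Ch(L) = {N, Y}.
Other parents of L's children:
  parents(N) \ {L} = {C, D, F, H}.
  Y also has parents C, N, Q, U.
MB(L) = {C, D, F, H, N, Q, U, Y}.
Comparing with the claimed set, H is missing.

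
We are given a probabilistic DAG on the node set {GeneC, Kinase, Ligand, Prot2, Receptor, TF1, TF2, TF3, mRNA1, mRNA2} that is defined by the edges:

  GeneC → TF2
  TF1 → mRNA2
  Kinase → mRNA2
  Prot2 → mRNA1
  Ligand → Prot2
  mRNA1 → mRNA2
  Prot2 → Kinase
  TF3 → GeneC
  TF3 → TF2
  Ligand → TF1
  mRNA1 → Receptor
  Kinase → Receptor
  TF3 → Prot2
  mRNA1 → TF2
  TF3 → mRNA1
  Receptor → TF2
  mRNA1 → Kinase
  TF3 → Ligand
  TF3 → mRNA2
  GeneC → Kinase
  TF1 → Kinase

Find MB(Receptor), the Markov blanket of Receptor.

{GeneC, Kinase, TF2, TF3, mRNA1}

Ch(Receptor) = {TF2}.
Receptor's parents: Kinase, mRNA1.
Parents of each child, excluding Receptor:
  TF2 also has parents GeneC, TF3, mRNA1.
Taking the union gives {GeneC, Kinase, TF2, TF3, mRNA1}.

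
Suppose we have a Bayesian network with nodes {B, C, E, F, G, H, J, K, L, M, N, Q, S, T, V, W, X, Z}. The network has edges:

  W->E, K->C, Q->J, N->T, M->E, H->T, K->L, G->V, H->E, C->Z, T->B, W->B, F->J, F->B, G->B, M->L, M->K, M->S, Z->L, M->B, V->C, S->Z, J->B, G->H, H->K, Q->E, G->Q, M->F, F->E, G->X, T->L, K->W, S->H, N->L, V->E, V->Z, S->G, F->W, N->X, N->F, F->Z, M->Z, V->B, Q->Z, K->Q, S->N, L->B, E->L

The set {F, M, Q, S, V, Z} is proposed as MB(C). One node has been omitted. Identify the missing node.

K

C has parents K, V.
Ch(C) = {Z}.
Co-parents of C (other parents of its children):
  Z's other parents are F, M, Q, S, V.
MB(C) = {F, K, M, Q, S, V, Z}.
Comparing with the claimed set, K is missing.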